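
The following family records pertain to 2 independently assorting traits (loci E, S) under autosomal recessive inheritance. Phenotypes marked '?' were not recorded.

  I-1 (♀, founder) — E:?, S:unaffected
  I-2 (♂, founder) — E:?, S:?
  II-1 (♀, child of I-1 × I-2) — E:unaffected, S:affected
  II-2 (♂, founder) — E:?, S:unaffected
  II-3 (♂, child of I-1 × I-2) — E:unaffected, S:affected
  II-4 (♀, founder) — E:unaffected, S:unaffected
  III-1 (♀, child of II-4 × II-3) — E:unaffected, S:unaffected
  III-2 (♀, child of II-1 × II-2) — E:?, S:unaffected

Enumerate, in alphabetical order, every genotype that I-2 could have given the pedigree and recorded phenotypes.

I-2 ∈ {EE Ss, EE ss, Ee Ss, Ee ss, ee Ss, ee ss}

E/I-1 ? ·: EE|Ee|ee
E/I-2 ? ·: EE|Ee|ee
E/II-1 un I-1×I-2: EE|Ee
E/II-2 ? ·: EE|Ee|ee
E/II-3 un I-1×I-2: EE|Ee
E/II-4 un ·: EE|Ee
E/III-1 un II-4×II-3: EE|Ee
E/III-2 ? II-1×II-2: EE|Ee|ee
⇒ E over [I-1,I-2,II-1,II-2,II-3,II-4,III-1,III-2]: 355 consistent
S/I-1 un ·: Ss
S/I-2 ? ·: Ss|ss
S/II-1 aff I-1×I-2: ss
S/II-2 un ·: SS|Ss
S/II-3 aff I-1×I-2: ss
S/II-4 un ·: SS|Ss
S/III-1 un II-4×II-3: Ss
S/III-2 un II-1×II-2: Ss
⇒ S over [I-1,I-2,II-1,II-2,II-3,II-4,III-1,III-2]: 8 consistent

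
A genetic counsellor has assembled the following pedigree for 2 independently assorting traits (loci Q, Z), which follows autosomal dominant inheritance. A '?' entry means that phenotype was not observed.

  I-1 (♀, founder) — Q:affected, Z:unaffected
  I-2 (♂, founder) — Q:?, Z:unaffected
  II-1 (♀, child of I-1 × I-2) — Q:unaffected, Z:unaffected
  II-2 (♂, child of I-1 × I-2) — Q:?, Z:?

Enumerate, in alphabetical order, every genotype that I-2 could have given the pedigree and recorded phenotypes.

I-2 ∈ {Qq zz, qq zz}

Q/I-1 aff ·: Qq
Q/I-2 ? ·: qq|Qq
Q/II-1 un I-1×I-2: qq
Q/II-2 ? I-1×I-2: qq|Qq|QQ
⇒ Q over [I-1,I-2,II-1,II-2]: 5 consistent
Z/I-1 un ·: zz
Z/I-2 un ·: zz
Z/II-1 un I-1×I-2: zz
Z/II-2 ? I-1×I-2: zz
⇒ Z over [I-1,I-2,II-1,II-2]: 1 consistent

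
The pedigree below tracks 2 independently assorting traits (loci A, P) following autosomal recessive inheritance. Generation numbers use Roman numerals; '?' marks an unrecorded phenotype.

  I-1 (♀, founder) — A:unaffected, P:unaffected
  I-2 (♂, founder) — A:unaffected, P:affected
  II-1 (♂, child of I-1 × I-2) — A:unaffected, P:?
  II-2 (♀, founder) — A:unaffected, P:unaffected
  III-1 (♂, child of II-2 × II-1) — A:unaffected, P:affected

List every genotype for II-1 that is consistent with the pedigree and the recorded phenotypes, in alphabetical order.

II-1 ∈ {AA Pp, AA pp, Aa Pp, Aa pp}

A/I-1 un ·: AA|Aa
A/I-2 un ·: AA|Aa
A/II-1 un I-1×I-2: AA|Aa
A/II-2 un ·: AA|Aa
A/III-1 un II-2×II-1: AA|Aa
⇒ A over [I-1,I-2,II-1,II-2,III-1]: 24 consistent
P/I-1 un ·: PP|Pp
P/I-2 aff ·: pp
P/II-1 ? I-1×I-2: Pp|pp
P/II-2 un ·: Pp
P/III-1 aff II-2×II-1: pp
⇒ P over [I-1,I-2,II-1,II-2,III-1]: 3 consistent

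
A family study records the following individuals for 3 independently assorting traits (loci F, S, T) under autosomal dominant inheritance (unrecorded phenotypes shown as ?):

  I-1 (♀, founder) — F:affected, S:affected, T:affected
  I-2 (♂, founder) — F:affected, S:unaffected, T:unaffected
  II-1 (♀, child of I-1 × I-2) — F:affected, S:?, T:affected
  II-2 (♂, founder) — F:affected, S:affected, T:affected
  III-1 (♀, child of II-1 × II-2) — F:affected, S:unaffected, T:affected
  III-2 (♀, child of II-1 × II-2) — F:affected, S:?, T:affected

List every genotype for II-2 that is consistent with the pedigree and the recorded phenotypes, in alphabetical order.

II-2 ∈ {FF Ss TT, FF Ss Tt, Ff Ss TT, Ff Ss Tt}

F/I-1 aff ·: Ff|FF
F/I-2 aff ·: Ff|FF
F/II-1 aff I-1×I-2: Ff|FF
F/II-2 aff ·: Ff|FF
F/III-1 aff II-1×II-2: Ff|FF
F/III-2 aff II-1×II-2: Ff|FF
⇒ F over [I-1,I-2,II-1,II-2,III-1,III-2]: 44 consistent
S/I-1 aff ·: Ss|SS
S/I-2 un ·: ss
S/II-1 ? I-1×I-2: ss|Ss
S/II-2 aff ·: Ss
S/III-1 un II-1×II-2: ss
S/III-2 ? II-1×II-2: ss|Ss|SS
⇒ S over [I-1,I-2,II-1,II-2,III-1,III-2]: 8 consistent
T/I-1 aff ·: Tt|TT
T/I-2 un ·: tt
T/II-1 aff I-1×I-2: Tt
T/II-2 aff ·: Tt|TT
T/III-1 aff II-1×II-2: Tt|TT
T/III-2 aff II-1×II-2: Tt|TT
⇒ T over [I-1,I-2,II-1,II-2,III-1,III-2]: 16 consistent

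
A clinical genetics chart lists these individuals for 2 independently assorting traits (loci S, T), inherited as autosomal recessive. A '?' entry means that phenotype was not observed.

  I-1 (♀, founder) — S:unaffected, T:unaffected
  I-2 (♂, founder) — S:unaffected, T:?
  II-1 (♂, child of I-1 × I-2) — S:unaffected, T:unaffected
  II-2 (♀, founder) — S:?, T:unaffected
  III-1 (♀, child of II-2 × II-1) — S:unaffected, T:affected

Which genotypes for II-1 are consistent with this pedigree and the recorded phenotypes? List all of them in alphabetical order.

S/I-1 un ·: SS|Ss
S/I-2 un ·: SS|Ss
S/II-1 un I-1×I-2: SS|Ss
S/II-2 ? ·: SS|Ss|ss
S/III-1 un II-2×II-1: SS|Ss
⇒ S over [I-1,I-2,II-1,II-2,III-1]: 31 consistent
T/I-1 un ·: TT|Tt
T/I-2 ? ·: TT|Tt|tt
T/II-1 un I-1×I-2: Tt
T/II-2 un ·: Tt
T/III-1 aff II-2×II-1: tt
⇒ T over [I-1,I-2,II-1,II-2,III-1]: 5 consistent

II-1 ∈ {SS Tt, Ss Tt}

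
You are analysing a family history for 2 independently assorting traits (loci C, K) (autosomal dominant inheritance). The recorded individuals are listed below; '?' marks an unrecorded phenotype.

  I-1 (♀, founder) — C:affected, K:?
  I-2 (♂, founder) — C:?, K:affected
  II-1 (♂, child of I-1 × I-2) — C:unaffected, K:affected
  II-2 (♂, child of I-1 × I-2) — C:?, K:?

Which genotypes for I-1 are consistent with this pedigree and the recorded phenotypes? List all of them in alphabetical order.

C/I-1 aff ·: Cc
C/I-2 ? ·: cc|Cc
C/II-1 un I-1×I-2: cc
C/II-2 ? I-1×I-2: cc|Cc|CC
⇒ C over [I-1,I-2,II-1,II-2]: 5 consistent
K/I-1 ? ·: kk|Kk|KK
K/I-2 aff ·: Kk|KK
K/II-1 aff I-1×I-2: Kk|KK
K/II-2 ? I-1×I-2: kk|Kk|KK
⇒ K over [I-1,I-2,II-1,II-2]: 18 consistent

I-1 ∈ {Cc KK, Cc Kk, Cc kk}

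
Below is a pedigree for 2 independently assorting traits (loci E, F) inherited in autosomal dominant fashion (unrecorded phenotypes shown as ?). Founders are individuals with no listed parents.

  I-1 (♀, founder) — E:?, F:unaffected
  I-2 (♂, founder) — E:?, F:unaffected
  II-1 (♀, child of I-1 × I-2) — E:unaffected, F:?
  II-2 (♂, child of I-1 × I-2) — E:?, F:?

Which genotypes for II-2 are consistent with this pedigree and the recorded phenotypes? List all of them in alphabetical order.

E/I-1 ? ·: ee|Ee
E/I-2 ? ·: ee|Ee
E/II-1 un I-1×I-2: ee
E/II-2 ? I-1×I-2: ee|Ee|EE
⇒ E over [I-1,I-2,II-1,II-2]: 8 consistent
F/I-1 un ·: ff
F/I-2 un ·: ff
F/II-1 ? I-1×I-2: ff
F/II-2 ? I-1×I-2: ff
⇒ F over [I-1,I-2,II-1,II-2]: 1 consistent

II-2 ∈ {EE ff, Ee ff, ee ff}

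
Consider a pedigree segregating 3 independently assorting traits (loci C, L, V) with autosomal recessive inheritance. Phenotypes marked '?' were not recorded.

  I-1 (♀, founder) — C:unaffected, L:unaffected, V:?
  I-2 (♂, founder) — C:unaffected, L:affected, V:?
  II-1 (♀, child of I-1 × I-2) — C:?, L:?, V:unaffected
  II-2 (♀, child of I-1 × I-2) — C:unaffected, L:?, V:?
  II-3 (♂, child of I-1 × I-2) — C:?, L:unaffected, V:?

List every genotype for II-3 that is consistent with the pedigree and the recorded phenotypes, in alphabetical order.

C/I-1 un ·: CC|Cc
C/I-2 un ·: CC|Cc
C/II-1 ? I-1×I-2: CC|Cc|cc
C/II-2 un I-1×I-2: CC|Cc
C/II-3 ? I-1×I-2: CC|Cc|cc
⇒ C over [I-1,I-2,II-1,II-2,II-3]: 35 consistent
L/I-1 un ·: LL|Ll
L/I-2 aff ·: ll
L/II-1 ? I-1×I-2: Ll|ll
L/II-2 ? I-1×I-2: Ll|ll
L/II-3 un I-1×I-2: Ll
⇒ L over [I-1,I-2,II-1,II-2,II-3]: 5 consistent
V/I-1 ? ·: VV|Vv|vv
V/I-2 ? ·: VV|Vv|vv
V/II-1 un I-1×I-2: VV|Vv
V/II-2 ? I-1×I-2: VV|Vv|vv
V/II-3 ? I-1×I-2: VV|Vv|vv
⇒ V over [I-1,I-2,II-1,II-2,II-3]: 45 consistent

II-3 ∈ {CC Ll VV, CC Ll Vv, CC Ll vv, Cc Ll VV, Cc Ll Vv, Cc Ll vv, cc Ll VV, cc Ll Vv, cc Ll vv}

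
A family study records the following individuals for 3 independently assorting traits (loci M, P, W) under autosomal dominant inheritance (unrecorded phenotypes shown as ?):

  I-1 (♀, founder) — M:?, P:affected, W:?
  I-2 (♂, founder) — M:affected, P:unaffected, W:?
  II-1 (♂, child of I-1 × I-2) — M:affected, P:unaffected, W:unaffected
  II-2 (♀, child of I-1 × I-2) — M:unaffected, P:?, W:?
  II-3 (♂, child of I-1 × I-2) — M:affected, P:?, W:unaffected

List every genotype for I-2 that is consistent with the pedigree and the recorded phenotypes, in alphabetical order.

M/I-1 ? ·: mm|Mm
M/I-2 aff ·: Mm
M/II-1 aff I-1×I-2: Mm|MM
M/II-2 un I-1×I-2: mm
M/II-3 aff I-1×I-2: Mm|MM
⇒ M over [I-1,I-2,II-1,II-2,II-3]: 5 consistent
P/I-1 aff ·: Pp
P/I-2 un ·: pp
P/II-1 un I-1×I-2: pp
P/II-2 ? I-1×I-2: pp|Pp
P/II-3 ? I-1×I-2: pp|Pp
⇒ P over [I-1,I-2,II-1,II-2,II-3]: 4 consistent
W/I-1 ? ·: ww|Ww
W/I-2 ? ·: ww|Ww
W/II-1 un I-1×I-2: ww
W/II-2 ? I-1×I-2: ww|Ww|WW
W/II-3 un I-1×I-2: ww
⇒ W over [I-1,I-2,II-1,II-2,II-3]: 8 consistent

I-2 ∈ {Mm pp Ww, Mm pp ww}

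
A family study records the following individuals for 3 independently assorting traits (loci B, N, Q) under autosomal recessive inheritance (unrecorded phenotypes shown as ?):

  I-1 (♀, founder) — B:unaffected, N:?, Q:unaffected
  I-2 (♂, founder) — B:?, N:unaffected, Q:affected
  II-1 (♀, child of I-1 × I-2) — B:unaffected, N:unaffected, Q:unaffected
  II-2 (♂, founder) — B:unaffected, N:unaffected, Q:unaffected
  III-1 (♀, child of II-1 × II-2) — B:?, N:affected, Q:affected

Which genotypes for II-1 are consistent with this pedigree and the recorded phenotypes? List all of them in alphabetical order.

II-1 ∈ {BB Nn Qq, Bb Nn Qq}

B/I-1 un ·: BB|Bb
B/I-2 ? ·: BB|Bb|bb
B/II-1 un I-1×I-2: BB|Bb
B/II-2 un ·: BB|Bb
B/III-1 ? II-1×II-2: BB|Bb|bb
⇒ B over [I-1,I-2,II-1,II-2,III-1]: 37 consistent
N/I-1 ? ·: NN|Nn|nn
N/I-2 un ·: NN|Nn
N/II-1 un I-1×I-2: Nn
N/II-2 un ·: Nn
N/III-1 aff II-1×II-2: nn
⇒ N over [I-1,I-2,II-1,II-2,III-1]: 5 consistent
Q/I-1 un ·: QQ|Qq
Q/I-2 aff ·: qq
Q/II-1 un I-1×I-2: Qq
Q/II-2 un ·: Qq
Q/III-1 aff II-1×II-2: qq
⇒ Q over [I-1,I-2,II-1,II-2,III-1]: 2 consistent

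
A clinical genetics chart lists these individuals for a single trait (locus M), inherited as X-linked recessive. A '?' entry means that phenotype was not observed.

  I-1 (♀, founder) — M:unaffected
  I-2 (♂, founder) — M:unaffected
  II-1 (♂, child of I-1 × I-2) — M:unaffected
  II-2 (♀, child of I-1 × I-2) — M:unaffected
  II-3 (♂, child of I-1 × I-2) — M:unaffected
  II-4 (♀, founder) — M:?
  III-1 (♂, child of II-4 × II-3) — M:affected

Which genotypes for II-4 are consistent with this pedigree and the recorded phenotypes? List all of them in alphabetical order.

M/I-1 un ·: X^MX^M|X^MX^m
M/I-2 un ·: X^MY
M/II-1 un I-1×I-2: X^MY
M/II-2 un I-1×I-2: X^MX^M|X^MX^m
M/II-3 un I-1×I-2: X^MY
M/II-4 ? ·: X^MX^m|X^mX^m
M/III-1 aff II-4×II-3: X^mY
⇒ M over [I-1,I-2,II-1,II-2,II-3,II-4,III-1]: 6 consistent

II-4 ∈ {X^MX^m, X^mX^m}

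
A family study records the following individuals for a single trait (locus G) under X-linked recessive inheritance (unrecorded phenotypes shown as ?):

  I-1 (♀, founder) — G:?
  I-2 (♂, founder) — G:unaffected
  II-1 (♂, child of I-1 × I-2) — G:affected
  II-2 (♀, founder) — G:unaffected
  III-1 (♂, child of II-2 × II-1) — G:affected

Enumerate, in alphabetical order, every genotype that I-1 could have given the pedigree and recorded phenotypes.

I-1 ∈ {X^GX^g, X^gX^g}

G/I-1 ? ·: X^GX^g|X^gX^g
G/I-2 un ·: X^GY
G/II-1 aff I-1×I-2: X^gY
G/II-2 un ·: X^GX^g
G/III-1 aff II-2×II-1: X^gY
⇒ G over [I-1,I-2,II-1,II-2,III-1]: 2 consistent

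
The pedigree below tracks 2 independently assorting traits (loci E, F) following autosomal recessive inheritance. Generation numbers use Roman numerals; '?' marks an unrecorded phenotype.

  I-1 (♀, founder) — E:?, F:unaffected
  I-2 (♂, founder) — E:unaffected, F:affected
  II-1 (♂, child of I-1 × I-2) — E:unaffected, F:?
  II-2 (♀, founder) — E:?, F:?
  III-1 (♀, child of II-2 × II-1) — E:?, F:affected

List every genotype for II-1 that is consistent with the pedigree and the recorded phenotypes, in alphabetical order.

E/I-1 ? ·: EE|Ee|ee
E/I-2 un ·: EE|Ee
E/II-1 un I-1×I-2: EE|Ee
E/II-2 ? ·: EE|Ee|ee
E/III-1 ? II-2×II-1: EE|Ee|ee
⇒ E over [I-1,I-2,II-1,II-2,III-1]: 51 consistent
F/I-1 un ·: FF|Ff
F/I-2 aff ·: ff
F/II-1 ? I-1×I-2: Ff|ff
F/II-2 ? ·: Ff|ff
F/III-1 aff II-2×II-1: ff
⇒ F over [I-1,I-2,II-1,II-2,III-1]: 6 consistent

II-1 ∈ {EE Ff, EE ff, Ee Ff, Ee ff}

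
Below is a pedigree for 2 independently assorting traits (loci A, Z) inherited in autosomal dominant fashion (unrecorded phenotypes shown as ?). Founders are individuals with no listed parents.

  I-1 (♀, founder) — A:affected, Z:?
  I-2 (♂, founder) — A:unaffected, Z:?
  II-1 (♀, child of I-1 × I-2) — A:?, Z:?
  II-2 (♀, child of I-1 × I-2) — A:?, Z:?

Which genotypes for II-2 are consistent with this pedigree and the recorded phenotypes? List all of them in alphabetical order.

A/I-1 aff ·: Aa|AA
A/I-2 un ·: aa
A/II-1 ? I-1×I-2: aa|Aa
A/II-2 ? I-1×I-2: aa|Aa
⇒ A over [I-1,I-2,II-1,II-2]: 5 consistent
Z/I-1 ? ·: zz|Zz|ZZ
Z/I-2 ? ·: zz|Zz|ZZ
Z/II-1 ? I-1×I-2: zz|Zz|ZZ
Z/II-2 ? I-1×I-2: zz|Zz|ZZ
⇒ Z over [I-1,I-2,II-1,II-2]: 29 consistent

II-2 ∈ {Aa ZZ, Aa Zz, Aa zz, aa ZZ, aa Zz, aa zz}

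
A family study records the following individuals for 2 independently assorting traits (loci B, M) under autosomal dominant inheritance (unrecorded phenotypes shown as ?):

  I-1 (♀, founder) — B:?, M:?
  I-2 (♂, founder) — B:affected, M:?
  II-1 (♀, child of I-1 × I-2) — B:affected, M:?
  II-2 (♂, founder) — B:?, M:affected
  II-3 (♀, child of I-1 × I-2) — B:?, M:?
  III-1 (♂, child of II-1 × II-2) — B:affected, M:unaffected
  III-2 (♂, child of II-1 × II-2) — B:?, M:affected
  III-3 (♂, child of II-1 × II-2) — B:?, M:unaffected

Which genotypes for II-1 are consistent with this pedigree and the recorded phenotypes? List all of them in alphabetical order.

B/I-1 ? ·: bb|Bb|BB
B/I-2 aff ·: Bb|BB
B/II-1 aff I-1×I-2: Bb|BB
B/II-2 ? ·: bb|Bb|BB
B/II-3 ? I-1×I-2: bb|Bb|BB
B/III-1 aff II-1×II-2: Bb|BB
B/III-2 ? II-1×II-2: bb|Bb|BB
B/III-3 ? II-1×II-2: bb|Bb|BB
⇒ B over [I-1,I-2,II-1,II-2,II-3,III-1,III-2,III-3]: 380 consistent
M/I-1 ? ·: mm|Mm|MM
M/I-2 ? ·: mm|Mm|MM
M/II-1 ? I-1×I-2: mm|Mm
M/II-2 aff ·: Mm
M/II-3 ? I-1×I-2: mm|Mm|MM
M/III-1 un II-1×II-2: mm
M/III-2 aff II-1×II-2: Mm|MM
M/III-3 un II-1×II-2: mm
⇒ M over [I-1,I-2,II-1,II-2,II-3,III-1,III-2,III-3]: 34 consistent

II-1 ∈ {BB Mm, BB mm, Bb Mm, Bb mm}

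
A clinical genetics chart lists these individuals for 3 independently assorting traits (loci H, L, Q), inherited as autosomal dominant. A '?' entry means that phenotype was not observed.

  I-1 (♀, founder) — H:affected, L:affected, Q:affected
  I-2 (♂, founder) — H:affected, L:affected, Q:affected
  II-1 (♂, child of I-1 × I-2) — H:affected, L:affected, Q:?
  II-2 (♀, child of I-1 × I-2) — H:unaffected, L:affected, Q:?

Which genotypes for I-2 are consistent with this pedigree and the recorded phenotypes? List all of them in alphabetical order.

H/I-1 aff ·: Hh
H/I-2 aff ·: Hh
H/II-1 aff I-1×I-2: Hh|HH
H/II-2 un I-1×I-2: hh
⇒ H over [I-1,I-2,II-1,II-2]: 2 consistent
L/I-1 aff ·: Ll|LL
L/I-2 aff ·: Ll|LL
L/II-1 aff I-1×I-2: Ll|LL
L/II-2 aff I-1×I-2: Ll|LL
⇒ L over [I-1,I-2,II-1,II-2]: 13 consistent
Q/I-1 aff ·: Qq|QQ
Q/I-2 aff ·: Qq|QQ
Q/II-1 ? I-1×I-2: qq|Qq|QQ
Q/II-2 ? I-1×I-2: qq|Qq|QQ
⇒ Q over [I-1,I-2,II-1,II-2]: 18 consistent

I-2 ∈ {Hh LL QQ, Hh LL Qq, Hh Ll QQ, Hh Ll Qq}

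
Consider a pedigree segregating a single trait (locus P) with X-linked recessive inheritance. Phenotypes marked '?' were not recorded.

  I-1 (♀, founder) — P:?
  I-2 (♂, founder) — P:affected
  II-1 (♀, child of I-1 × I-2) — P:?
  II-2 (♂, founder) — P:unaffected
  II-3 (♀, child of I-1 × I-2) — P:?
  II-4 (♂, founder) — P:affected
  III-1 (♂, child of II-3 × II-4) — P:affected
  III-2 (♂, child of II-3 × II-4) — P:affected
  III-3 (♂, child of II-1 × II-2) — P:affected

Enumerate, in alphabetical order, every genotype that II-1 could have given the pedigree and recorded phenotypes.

II-1 ∈ {X^PX^p, X^pX^p}

P/I-1 ? ·: X^PX^P|X^PX^p|X^pX^p
P/I-2 aff ·: X^pY
P/II-1 ? I-1×I-2: X^PX^p|X^pX^p
P/II-2 un ·: X^PY
P/II-3 ? I-1×I-2: X^PX^p|X^pX^p
P/II-4 aff ·: X^pY
P/III-1 aff II-3×II-4: X^pY
P/III-2 aff II-3×II-4: X^pY
P/III-3 aff II-1×II-2: X^pY
⇒ P over [I-1,I-2,II-1,II-2,II-3,II-4,III-1,III-2,III-3]: 6 consistent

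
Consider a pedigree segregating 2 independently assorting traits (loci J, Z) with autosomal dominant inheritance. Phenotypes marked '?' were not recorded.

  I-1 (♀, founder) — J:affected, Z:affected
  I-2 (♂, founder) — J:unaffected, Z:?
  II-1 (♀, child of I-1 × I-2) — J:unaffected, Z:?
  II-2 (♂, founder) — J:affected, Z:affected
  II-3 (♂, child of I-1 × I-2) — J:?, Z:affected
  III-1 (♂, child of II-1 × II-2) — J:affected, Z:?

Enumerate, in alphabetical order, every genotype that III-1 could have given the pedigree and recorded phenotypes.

III-1 ∈ {Jj ZZ, Jj Zz, Jj zz}

J/I-1 aff ·: Jj
J/I-2 un ·: jj
J/II-1 un I-1×I-2: jj
J/II-2 aff ·: Jj|JJ
J/II-3 ? I-1×I-2: jj|Jj
J/III-1 aff II-1×II-2: Jj
⇒ J over [I-1,I-2,II-1,II-2,II-3,III-1]: 4 consistent
Z/I-1 aff ·: Zz|ZZ
Z/I-2 ? ·: zz|Zz|ZZ
Z/II-1 ? I-1×I-2: zz|Zz|ZZ
Z/II-2 aff ·: Zz|ZZ
Z/II-3 aff I-1×I-2: Zz|ZZ
Z/III-1 ? II-1×II-2: zz|Zz|ZZ
⇒ Z over [I-1,I-2,II-1,II-2,II-3,III-1]: 70 consistent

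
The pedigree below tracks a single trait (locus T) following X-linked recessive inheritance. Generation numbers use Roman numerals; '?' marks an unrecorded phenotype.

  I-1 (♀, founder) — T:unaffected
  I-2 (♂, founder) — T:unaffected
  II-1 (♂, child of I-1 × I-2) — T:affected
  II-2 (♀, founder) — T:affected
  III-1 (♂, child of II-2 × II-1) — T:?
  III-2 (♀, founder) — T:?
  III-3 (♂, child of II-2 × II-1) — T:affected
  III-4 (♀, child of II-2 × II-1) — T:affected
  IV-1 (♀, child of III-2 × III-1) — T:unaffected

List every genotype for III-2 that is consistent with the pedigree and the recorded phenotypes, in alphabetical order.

III-2 ∈ {X^TX^T, X^TX^t}

T/I-1 un ·: X^TX^t
T/I-2 un ·: X^TY
T/II-1 aff I-1×I-2: X^tY
T/II-2 aff ·: X^tX^t
T/III-1 ? II-2×II-1: X^tY
T/III-2 ? ·: X^TX^T|X^TX^t
T/III-3 aff II-2×II-1: X^tY
T/III-4 aff II-2×II-1: X^tX^t
T/IV-1 un III-2×III-1: X^TX^t
⇒ T over [I-1,I-2,II-1,II-2,III-1,III-2,III-3,III-4,IV-1]: 2 consistent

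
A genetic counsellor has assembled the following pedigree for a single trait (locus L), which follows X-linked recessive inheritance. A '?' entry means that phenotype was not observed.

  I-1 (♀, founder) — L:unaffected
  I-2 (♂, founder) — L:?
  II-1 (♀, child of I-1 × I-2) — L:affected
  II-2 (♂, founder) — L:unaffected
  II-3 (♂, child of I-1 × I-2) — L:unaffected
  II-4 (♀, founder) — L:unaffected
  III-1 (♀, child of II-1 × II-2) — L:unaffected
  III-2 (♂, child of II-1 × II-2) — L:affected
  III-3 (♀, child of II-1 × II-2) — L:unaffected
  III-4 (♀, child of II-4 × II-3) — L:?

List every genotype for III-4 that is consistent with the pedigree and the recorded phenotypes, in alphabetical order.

III-4 ∈ {X^LX^L, X^LX^l}

L/I-1 un ·: X^LX^l
L/I-2 ? ·: X^lY
L/II-1 aff I-1×I-2: X^lX^l
L/II-2 un ·: X^LY
L/II-3 un I-1×I-2: X^LY
L/II-4 un ·: X^LX^L|X^LX^l
L/III-1 un II-1×II-2: X^LX^l
L/III-2 aff II-1×II-2: X^lY
L/III-3 un II-1×II-2: X^LX^l
L/III-4 ? II-4×II-3: X^LX^L|X^LX^l
⇒ L over [I-1,I-2,II-1,II-2,II-3,II-4,III-1,III-2,III-3,III-4]: 3 consistent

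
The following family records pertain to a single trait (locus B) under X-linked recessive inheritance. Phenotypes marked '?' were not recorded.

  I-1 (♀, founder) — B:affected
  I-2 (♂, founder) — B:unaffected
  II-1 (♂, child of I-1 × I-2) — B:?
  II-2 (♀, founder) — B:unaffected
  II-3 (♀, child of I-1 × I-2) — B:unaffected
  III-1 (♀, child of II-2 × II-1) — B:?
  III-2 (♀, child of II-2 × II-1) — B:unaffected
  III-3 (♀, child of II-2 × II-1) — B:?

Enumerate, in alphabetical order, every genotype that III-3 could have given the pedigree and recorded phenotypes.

III-3 ∈ {X^BX^b, X^bX^b}

B/I-1 aff ·: X^bX^b
B/I-2 un ·: X^BY
B/II-1 ? I-1×I-2: X^bY
B/II-2 un ·: X^BX^B|X^BX^b
B/II-3 un I-1×I-2: X^BX^b
B/III-1 ? II-2×II-1: X^BX^b|X^bX^b
B/III-2 un II-2×II-1: X^BX^b
B/III-3 ? II-2×II-1: X^BX^b|X^bX^b
⇒ B over [I-1,I-2,II-1,II-2,II-3,III-1,III-2,III-3]: 5 consistent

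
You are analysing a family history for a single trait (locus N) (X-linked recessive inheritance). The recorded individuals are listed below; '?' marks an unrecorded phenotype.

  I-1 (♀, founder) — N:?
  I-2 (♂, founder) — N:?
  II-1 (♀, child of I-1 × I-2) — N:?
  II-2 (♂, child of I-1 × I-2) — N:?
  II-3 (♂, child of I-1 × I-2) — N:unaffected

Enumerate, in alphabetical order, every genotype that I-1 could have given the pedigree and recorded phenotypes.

I-1 ∈ {X^NX^N, X^NX^n}

N/I-1 ? ·: X^NX^N|X^NX^n
N/I-2 ? ·: X^NY|X^nY
N/II-1 ? I-1×I-2: X^NX^N|X^NX^n|X^nX^n
N/II-2 ? I-1×I-2: X^NY|X^nY
N/II-3 un I-1×I-2: X^NY
⇒ N over [I-1,I-2,II-1,II-2,II-3]: 10 consistent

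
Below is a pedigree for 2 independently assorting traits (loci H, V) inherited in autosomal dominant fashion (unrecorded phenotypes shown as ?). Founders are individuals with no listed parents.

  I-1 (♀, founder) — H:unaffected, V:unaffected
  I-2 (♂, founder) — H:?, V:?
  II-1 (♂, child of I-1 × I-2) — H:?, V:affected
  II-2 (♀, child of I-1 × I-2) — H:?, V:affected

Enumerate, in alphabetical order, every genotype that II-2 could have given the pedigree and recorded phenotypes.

H/I-1 un ·: hh
H/I-2 ? ·: hh|Hh|HH
H/II-1 ? I-1×I-2: hh|Hh
H/II-2 ? I-1×I-2: hh|Hh
⇒ H over [I-1,I-2,II-1,II-2]: 6 consistent
V/I-1 un ·: vv
V/I-2 ? ·: Vv|VV
V/II-1 aff I-1×I-2: Vv
V/II-2 aff I-1×I-2: Vv
⇒ V over [I-1,I-2,II-1,II-2]: 2 consistent

II-2 ∈ {Hh Vv, hh Vv}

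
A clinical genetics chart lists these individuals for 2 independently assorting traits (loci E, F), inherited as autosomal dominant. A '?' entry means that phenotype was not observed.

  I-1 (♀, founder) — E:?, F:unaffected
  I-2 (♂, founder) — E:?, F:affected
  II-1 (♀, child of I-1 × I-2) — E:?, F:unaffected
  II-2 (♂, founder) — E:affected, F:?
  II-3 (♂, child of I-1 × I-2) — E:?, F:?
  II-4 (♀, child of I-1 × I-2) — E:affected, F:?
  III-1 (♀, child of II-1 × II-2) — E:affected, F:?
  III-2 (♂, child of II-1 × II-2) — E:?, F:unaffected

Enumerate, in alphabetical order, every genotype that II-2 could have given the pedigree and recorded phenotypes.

II-2 ∈ {EE Ff, EE ff, Ee Ff, Ee ff}

E/I-1 ? ·: ee|Ee|EE
E/I-2 ? ·: ee|Ee|EE
E/II-1 ? I-1×I-2: ee|Ee|EE
E/II-2 aff ·: Ee|EE
E/II-3 ? I-1×I-2: ee|Ee|EE
E/II-4 aff I-1×I-2: Ee|EE
E/III-1 aff II-1×II-2: Ee|EE
E/III-2 ? II-1×II-2: ee|Ee|EE
⇒ E over [I-1,I-2,II-1,II-2,II-3,II-4,III-1,III-2]: 305 consistent
F/I-1 un ·: ff
F/I-2 aff ·: Ff
F/II-1 un I-1×I-2: ff
F/II-2 ? ·: ff|Ff
F/II-3 ? I-1×I-2: ff|Ff
F/II-4 ? I-1×I-2: ff|Ff
F/III-1 ? II-1×II-2: ff|Ff
F/III-2 un II-1×II-2: ff
⇒ F over [I-1,I-2,II-1,II-2,II-3,II-4,III-1,III-2]: 12 consistent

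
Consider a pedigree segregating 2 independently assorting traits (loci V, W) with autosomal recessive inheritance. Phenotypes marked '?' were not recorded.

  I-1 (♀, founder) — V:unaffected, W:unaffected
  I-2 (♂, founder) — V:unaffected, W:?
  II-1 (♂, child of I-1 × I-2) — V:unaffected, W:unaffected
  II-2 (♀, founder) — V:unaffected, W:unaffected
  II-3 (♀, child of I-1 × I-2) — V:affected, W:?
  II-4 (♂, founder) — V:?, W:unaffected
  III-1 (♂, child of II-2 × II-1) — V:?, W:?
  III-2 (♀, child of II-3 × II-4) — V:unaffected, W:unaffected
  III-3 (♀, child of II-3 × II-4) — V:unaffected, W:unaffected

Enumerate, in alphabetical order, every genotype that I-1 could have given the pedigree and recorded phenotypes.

I-1 ∈ {Vv WW, Vv Ww}

V/I-1 un ·: Vv
V/I-2 un ·: Vv
V/II-1 un I-1×I-2: VV|Vv
V/II-2 un ·: VV|Vv
V/II-3 aff I-1×I-2: vv
V/II-4 ? ·: VV|Vv
V/III-1 ? II-2×II-1: VV|Vv|vv
V/III-2 un II-3×II-4: Vv
V/III-3 un II-3×II-4: Vv
⇒ V over [I-1,I-2,II-1,II-2,II-3,II-4,III-1,III-2,III-3]: 16 consistent
W/I-1 un ·: WW|Ww
W/I-2 ? ·: WW|Ww|ww
W/II-1 un I-1×I-2: WW|Ww
W/II-2 un ·: WW|Ww
W/II-3 ? I-1×I-2: WW|Ww|ww
W/II-4 un ·: WW|Ww
W/III-1 ? II-2×II-1: WW|Ww|ww
W/III-2 un II-3×II-4: WW|Ww
W/III-3 un II-3×II-4: WW|Ww
⇒ W over [I-1,I-2,II-1,II-2,II-3,II-4,III-1,III-2,III-3]: 433 consistent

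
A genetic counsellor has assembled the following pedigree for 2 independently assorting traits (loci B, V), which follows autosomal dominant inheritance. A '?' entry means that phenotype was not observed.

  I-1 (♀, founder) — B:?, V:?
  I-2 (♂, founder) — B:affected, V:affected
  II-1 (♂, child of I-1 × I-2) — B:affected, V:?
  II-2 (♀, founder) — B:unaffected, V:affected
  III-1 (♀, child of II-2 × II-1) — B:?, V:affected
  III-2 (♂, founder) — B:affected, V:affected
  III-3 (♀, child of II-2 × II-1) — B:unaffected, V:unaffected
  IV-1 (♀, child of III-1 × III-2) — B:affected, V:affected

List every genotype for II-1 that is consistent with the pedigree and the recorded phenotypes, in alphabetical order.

B/I-1 ? ·: bb|Bb|BB
B/I-2 aff ·: Bb|BB
B/II-1 aff I-1×I-2: Bb
B/II-2 un ·: bb
B/III-1 ? II-2×II-1: bb|Bb
B/III-2 aff ·: Bb|BB
B/III-3 un II-2×II-1: bb
B/IV-1 aff III-1×III-2: Bb|BB
⇒ B over [I-1,I-2,II-1,II-2,III-1,III-2,III-3,IV-1]: 30 consistent
V/I-1 ? ·: vv|Vv|VV
V/I-2 aff ·: Vv|VV
V/II-1 ? I-1×I-2: vv|Vv
V/II-2 aff ·: Vv
V/III-1 aff II-2×II-1: Vv|VV
V/III-2 aff ·: Vv|VV
V/III-3 un II-2×II-1: vv
V/IV-1 aff III-1×III-2: Vv|VV
⇒ V over [I-1,I-2,II-1,II-2,III-1,III-2,III-3,IV-1]: 43 consistent

II-1 ∈ {Bb Vv, Bb vv}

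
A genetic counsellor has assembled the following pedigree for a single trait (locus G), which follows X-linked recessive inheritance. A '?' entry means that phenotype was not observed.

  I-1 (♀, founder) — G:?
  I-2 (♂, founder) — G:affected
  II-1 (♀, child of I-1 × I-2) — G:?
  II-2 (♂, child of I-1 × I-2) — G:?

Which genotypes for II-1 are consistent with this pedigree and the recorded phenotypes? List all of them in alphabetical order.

II-1 ∈ {X^GX^g, X^gX^g}

G/I-1 ? ·: X^GX^G|X^GX^g|X^gX^g
G/I-2 aff ·: X^gY
G/II-1 ? I-1×I-2: X^GX^g|X^gX^g
G/II-2 ? I-1×I-2: X^GY|X^gY
⇒ G over [I-1,I-2,II-1,II-2]: 6 consistent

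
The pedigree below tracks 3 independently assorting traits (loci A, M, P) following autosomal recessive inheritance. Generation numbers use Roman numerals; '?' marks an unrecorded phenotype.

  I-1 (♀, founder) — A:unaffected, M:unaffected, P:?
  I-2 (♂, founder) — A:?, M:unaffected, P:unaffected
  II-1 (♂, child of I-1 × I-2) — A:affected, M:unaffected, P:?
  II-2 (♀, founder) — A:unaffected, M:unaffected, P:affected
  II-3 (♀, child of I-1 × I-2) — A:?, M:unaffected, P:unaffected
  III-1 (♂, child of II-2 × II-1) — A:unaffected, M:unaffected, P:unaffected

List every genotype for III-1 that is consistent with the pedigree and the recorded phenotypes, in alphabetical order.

A/I-1 un ·: Aa
A/I-2 ? ·: Aa|aa
A/II-1 aff I-1×I-2: aa
A/II-2 un ·: AA|Aa
A/II-3 ? I-1×I-2: AA|Aa|aa
A/III-1 un II-2×II-1: Aa
⇒ A over [I-1,I-2,II-1,II-2,II-3,III-1]: 10 consistent
M/I-1 un ·: MM|Mm
M/I-2 un ·: MM|Mm
M/II-1 un I-1×I-2: MM|Mm
M/II-2 un ·: MM|Mm
M/II-3 un I-1×I-2: MM|Mm
M/III-1 un II-2×II-1: MM|Mm
⇒ M over [I-1,I-2,II-1,II-2,II-3,III-1]: 45 consistent
P/I-1 ? ·: PP|Pp|pp
P/I-2 un ·: PP|Pp
P/II-1 ? I-1×I-2: PP|Pp
P/II-2 aff ·: pp
P/II-3 un I-1×I-2: PP|Pp
P/III-1 un II-2×II-1: Pp
⇒ P over [I-1,I-2,II-1,II-2,II-3,III-1]: 15 consistent

III-1 ∈ {Aa MM Pp, Aa Mm Pp}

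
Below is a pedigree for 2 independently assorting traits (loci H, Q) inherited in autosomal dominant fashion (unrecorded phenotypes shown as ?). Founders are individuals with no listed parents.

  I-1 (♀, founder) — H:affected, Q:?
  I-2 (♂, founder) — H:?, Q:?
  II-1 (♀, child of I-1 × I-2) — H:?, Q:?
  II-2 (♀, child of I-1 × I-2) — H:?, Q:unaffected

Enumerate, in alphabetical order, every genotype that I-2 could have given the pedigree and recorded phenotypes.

H/I-1 aff ·: Hh|HH
H/I-2 ? ·: hh|Hh|HH
H/II-1 ? I-1×I-2: hh|Hh|HH
H/II-2 ? I-1×I-2: hh|Hh|HH
⇒ H over [I-1,I-2,II-1,II-2]: 23 consistent
Q/I-1 ? ·: qq|Qq
Q/I-2 ? ·: qq|Qq
Q/II-1 ? I-1×I-2: qq|Qq|QQ
Q/II-2 un I-1×I-2: qq
⇒ Q over [I-1,I-2,II-1,II-2]: 8 consistent

I-2 ∈ {HH Qq, HH qq, Hh Qq, Hh qq, hh Qq, hh qq}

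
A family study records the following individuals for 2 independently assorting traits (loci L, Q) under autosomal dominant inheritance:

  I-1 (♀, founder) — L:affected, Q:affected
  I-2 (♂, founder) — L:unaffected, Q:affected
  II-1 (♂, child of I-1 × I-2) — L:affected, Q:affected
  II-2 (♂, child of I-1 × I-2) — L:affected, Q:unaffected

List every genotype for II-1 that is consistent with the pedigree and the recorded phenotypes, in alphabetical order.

II-1 ∈ {Ll QQ, Ll Qq}

L/I-1 aff ·: Ll|LL
L/I-2 un ·: ll
L/II-1 aff I-1×I-2: Ll
L/II-2 aff I-1×I-2: Ll
⇒ L over [I-1,I-2,II-1,II-2]: 2 consistent
Q/I-1 aff ·: Qq
Q/I-2 aff ·: Qq
Q/II-1 aff I-1×I-2: Qq|QQ
Q/II-2 un I-1×I-2: qq
⇒ Q over [I-1,I-2,II-1,II-2]: 2 consistent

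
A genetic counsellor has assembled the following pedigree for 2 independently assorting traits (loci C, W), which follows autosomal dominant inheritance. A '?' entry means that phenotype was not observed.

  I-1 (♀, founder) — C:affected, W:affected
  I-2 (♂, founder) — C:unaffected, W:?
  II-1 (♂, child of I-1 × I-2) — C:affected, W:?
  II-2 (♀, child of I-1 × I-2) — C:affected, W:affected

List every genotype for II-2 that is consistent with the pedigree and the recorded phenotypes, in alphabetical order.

II-2 ∈ {Cc WW, Cc Ww}

C/I-1 aff ·: Cc|CC
C/I-2 un ·: cc
C/II-1 aff I-1×I-2: Cc
C/II-2 aff I-1×I-2: Cc
⇒ C over [I-1,I-2,II-1,II-2]: 2 consistent
W/I-1 aff ·: Ww|WW
W/I-2 ? ·: ww|Ww|WW
W/II-1 ? I-1×I-2: ww|Ww|WW
W/II-2 aff I-1×I-2: Ww|WW
⇒ W over [I-1,I-2,II-1,II-2]: 18 consistent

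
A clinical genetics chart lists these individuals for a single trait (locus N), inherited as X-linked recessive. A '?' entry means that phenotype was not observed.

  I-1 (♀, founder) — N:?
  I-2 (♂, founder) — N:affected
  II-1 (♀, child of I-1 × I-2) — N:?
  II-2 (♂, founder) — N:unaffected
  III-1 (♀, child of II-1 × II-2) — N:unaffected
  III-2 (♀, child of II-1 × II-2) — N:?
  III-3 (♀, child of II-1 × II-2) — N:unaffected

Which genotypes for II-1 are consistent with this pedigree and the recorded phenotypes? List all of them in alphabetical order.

II-1 ∈ {X^NX^n, X^nX^n}

N/I-1 ? ·: X^NX^N|X^NX^n|X^nX^n
N/I-2 aff ·: X^nY
N/II-1 ? I-1×I-2: X^NX^n|X^nX^n
N/II-2 un ·: X^NY
N/III-1 un II-1×II-2: X^NX^N|X^NX^n
N/III-2 ? II-1×II-2: X^NX^N|X^NX^n
N/III-3 un II-1×II-2: X^NX^N|X^NX^n
⇒ N over [I-1,I-2,II-1,II-2,III-1,III-2,III-3]: 18 consistent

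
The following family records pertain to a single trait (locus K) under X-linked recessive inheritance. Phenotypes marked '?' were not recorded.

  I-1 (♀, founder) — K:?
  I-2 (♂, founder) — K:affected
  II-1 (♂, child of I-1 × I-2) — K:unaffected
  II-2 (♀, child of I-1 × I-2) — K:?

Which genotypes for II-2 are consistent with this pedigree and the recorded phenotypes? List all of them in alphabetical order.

K/I-1 ? ·: X^KX^K|X^KX^k
K/I-2 aff ·: X^kY
K/II-1 un I-1×I-2: X^KY
K/II-2 ? I-1×I-2: X^KX^k|X^kX^k
⇒ K over [I-1,I-2,II-1,II-2]: 3 consistent

II-2 ∈ {X^KX^k, X^kX^k}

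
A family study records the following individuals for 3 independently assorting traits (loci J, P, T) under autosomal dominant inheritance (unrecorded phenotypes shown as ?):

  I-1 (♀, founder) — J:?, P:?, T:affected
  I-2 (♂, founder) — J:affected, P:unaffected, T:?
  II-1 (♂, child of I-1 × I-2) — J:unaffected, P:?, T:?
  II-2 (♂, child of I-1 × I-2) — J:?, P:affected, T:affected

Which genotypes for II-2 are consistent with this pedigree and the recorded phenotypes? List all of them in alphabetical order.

J/I-1 ? ·: jj|Jj
J/I-2 aff ·: Jj
J/II-1 un I-1×I-2: jj
J/II-2 ? I-1×I-2: jj|Jj|JJ
⇒ J over [I-1,I-2,II-1,II-2]: 5 consistent
P/I-1 ? ·: Pp|PP
P/I-2 un ·: pp
P/II-1 ? I-1×I-2: pp|Pp
P/II-2 aff I-1×I-2: Pp
⇒ P over [I-1,I-2,II-1,II-2]: 3 consistent
T/I-1 aff ·: Tt|TT
T/I-2 ? ·: tt|Tt|TT
T/II-1 ? I-1×I-2: tt|Tt|TT
T/II-2 aff I-1×I-2: Tt|TT
⇒ T over [I-1,I-2,II-1,II-2]: 18 consistent

II-2 ∈ {JJ Pp TT, JJ Pp Tt, Jj Pp TT, Jj Pp Tt, jj Pp TT, jj Pp Tt}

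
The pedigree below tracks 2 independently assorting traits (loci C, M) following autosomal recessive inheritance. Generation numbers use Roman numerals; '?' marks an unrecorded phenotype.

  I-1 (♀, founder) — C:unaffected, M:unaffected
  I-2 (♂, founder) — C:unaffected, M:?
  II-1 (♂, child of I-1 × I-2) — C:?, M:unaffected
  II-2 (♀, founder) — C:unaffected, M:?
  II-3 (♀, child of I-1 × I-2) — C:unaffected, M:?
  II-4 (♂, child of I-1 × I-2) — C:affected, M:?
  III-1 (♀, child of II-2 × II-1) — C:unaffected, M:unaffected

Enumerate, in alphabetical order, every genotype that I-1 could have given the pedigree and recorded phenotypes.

C/I-1 un ·: Cc
C/I-2 un ·: Cc
C/II-1 ? I-1×I-2: CC|Cc|cc
C/II-2 un ·: CC|Cc
C/II-3 un I-1×I-2: CC|Cc
C/II-4 aff I-1×I-2: cc
C/III-1 un II-2×II-1: CC|Cc
⇒ C over [I-1,I-2,II-1,II-2,II-3,II-4,III-1]: 18 consistent
M/I-1 un ·: MM|Mm
M/I-2 ? ·: MM|Mm|mm
M/II-1 un I-1×I-2: MM|Mm
M/II-2 ? ·: MM|Mm|mm
M/II-3 ? I-1×I-2: MM|Mm|mm
M/II-4 ? I-1×I-2: MM|Mm|mm
M/III-1 un II-2×II-1: MM|Mm
⇒ M over [I-1,I-2,II-1,II-2,II-3,II-4,III-1]: 182 consistent

I-1 ∈ {Cc MM, Cc Mm}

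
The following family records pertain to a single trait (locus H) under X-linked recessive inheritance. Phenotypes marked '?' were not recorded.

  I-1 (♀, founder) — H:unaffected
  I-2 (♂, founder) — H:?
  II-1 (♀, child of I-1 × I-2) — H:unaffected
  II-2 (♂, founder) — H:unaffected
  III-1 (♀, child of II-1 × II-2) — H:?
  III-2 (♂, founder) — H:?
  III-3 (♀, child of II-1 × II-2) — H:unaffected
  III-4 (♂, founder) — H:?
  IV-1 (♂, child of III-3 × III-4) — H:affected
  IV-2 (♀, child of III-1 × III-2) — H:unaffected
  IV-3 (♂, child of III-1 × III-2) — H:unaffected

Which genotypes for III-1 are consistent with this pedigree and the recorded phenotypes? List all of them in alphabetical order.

III-1 ∈ {X^HX^H, X^HX^h}

H/I-1 un ·: X^HX^H|X^HX^h
H/I-2 ? ·: X^HY|X^hY
H/II-1 un I-1×I-2: X^HX^h
H/II-2 un ·: X^HY
H/III-1 ? II-1×II-2: X^HX^H|X^HX^h
H/III-2 ? ·: X^HY|X^hY
H/III-3 un II-1×II-2: X^HX^h
H/III-4 ? ·: X^HY|X^hY
H/IV-1 aff III-3×III-4: X^hY
H/IV-2 un III-1×III-2: X^HX^H|X^HX^h
H/IV-3 un III-1×III-2: X^HY
⇒ H over [I-1,I-2,II-1,II-2,III-1,III-2,III-3,III-4,IV-1,IV-2,IV-3]: 30 consistent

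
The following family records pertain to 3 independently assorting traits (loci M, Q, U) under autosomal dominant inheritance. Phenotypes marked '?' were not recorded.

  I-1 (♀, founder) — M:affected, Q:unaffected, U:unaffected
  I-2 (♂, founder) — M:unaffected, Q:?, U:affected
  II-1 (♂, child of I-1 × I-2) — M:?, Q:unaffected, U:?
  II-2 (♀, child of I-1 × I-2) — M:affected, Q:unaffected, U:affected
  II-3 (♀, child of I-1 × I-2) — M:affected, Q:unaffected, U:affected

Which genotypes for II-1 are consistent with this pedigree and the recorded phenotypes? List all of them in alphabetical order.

II-1 ∈ {Mm qq Uu, Mm qq uu, mm qq Uu, mm qq uu}

M/I-1 aff ·: Mm|MM
M/I-2 un ·: mm
M/II-1 ? I-1×I-2: mm|Mm
M/II-2 aff I-1×I-2: Mm
M/II-3 aff I-1×I-2: Mm
⇒ M over [I-1,I-2,II-1,II-2,II-3]: 3 consistent
Q/I-1 un ·: qq
Q/I-2 ? ·: qq|Qq
Q/II-1 un I-1×I-2: qq
Q/II-2 un I-1×I-2: qq
Q/II-3 un I-1×I-2: qq
⇒ Q over [I-1,I-2,II-1,II-2,II-3]: 2 consistent
U/I-1 un ·: uu
U/I-2 aff ·: Uu|UU
U/II-1 ? I-1×I-2: uu|Uu
U/II-2 aff I-1×I-2: Uu
U/II-3 aff I-1×I-2: Uu
⇒ U over [I-1,I-2,II-1,II-2,II-3]: 3 consistent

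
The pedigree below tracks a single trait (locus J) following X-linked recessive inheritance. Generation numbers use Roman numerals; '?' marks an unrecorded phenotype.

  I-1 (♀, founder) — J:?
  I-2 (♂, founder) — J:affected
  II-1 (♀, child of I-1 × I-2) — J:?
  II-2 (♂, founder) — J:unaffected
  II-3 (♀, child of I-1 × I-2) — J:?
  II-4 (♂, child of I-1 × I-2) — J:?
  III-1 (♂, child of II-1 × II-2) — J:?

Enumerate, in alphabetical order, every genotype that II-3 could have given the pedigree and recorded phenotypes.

J/I-1 ? ·: X^JX^J|X^JX^j|X^jX^j
J/I-2 aff ·: X^jY
J/II-1 ? I-1×I-2: X^JX^j|X^jX^j
J/II-2 un ·: X^JY
J/II-3 ? I-1×I-2: X^JX^j|X^jX^j
J/II-4 ? I-1×I-2: X^JY|X^jY
J/III-1 ? II-1×II-2: X^JY|X^jY
⇒ J over [I-1,I-2,II-1,II-2,II-3,II-4,III-1]: 15 consistent

II-3 ∈ {X^JX^j, X^jX^j}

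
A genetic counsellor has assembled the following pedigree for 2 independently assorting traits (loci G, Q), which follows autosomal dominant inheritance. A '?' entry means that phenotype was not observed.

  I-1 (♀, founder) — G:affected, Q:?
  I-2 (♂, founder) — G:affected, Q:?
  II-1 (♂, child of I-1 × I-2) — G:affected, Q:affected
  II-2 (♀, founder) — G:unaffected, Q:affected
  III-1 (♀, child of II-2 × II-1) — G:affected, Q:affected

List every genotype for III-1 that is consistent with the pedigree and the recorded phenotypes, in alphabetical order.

G/I-1 aff ·: Gg|GG
G/I-2 aff ·: Gg|GG
G/II-1 aff I-1×I-2: Gg|GG
G/II-2 un ·: gg
G/III-1 aff II-2×II-1: Gg
⇒ G over [I-1,I-2,II-1,II-2,III-1]: 7 consistent
Q/I-1 ? ·: qq|Qq|QQ
Q/I-2 ? ·: qq|Qq|QQ
Q/II-1 aff I-1×I-2: Qq|QQ
Q/II-2 aff ·: Qq|QQ
Q/III-1 aff II-2×II-1: Qq|QQ
⇒ Q over [I-1,I-2,II-1,II-2,III-1]: 40 consistent

III-1 ∈ {Gg QQ, Gg Qq}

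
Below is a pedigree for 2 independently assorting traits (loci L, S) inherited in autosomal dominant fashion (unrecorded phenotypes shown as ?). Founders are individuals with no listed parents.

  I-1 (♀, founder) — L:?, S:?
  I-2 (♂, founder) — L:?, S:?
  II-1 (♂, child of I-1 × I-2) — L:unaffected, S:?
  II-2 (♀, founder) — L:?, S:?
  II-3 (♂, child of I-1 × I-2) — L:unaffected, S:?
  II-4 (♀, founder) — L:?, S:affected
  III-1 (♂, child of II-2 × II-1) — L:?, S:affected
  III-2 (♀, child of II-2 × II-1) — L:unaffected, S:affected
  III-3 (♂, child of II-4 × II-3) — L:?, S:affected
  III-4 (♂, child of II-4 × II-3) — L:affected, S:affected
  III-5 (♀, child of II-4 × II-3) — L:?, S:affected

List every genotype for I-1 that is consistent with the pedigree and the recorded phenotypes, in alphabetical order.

I-1 ∈ {Ll SS, Ll Ss, Ll ss, ll SS, ll Ss, ll ss}

L/I-1 ? ·: ll|Ll
L/I-2 ? ·: ll|Ll
L/II-1 un I-1×I-2: ll
L/II-2 ? ·: ll|Ll
L/II-3 un I-1×I-2: ll
L/II-4 ? ·: Ll|LL
L/III-1 ? II-2×II-1: ll|Ll
L/III-2 un II-2×II-1: ll
L/III-3 ? II-4×II-3: ll|Ll
L/III-4 aff II-4×II-3: Ll
L/III-5 ? II-4×II-3: ll|Ll
⇒ L over [I-1,I-2,II-1,II-2,II-3,II-4,III-1,III-2,III-3,III-4,III-5]: 60 consistent
S/I-1 ? ·: ss|Ss|SS
S/I-2 ? ·: ss|Ss|SS
S/II-1 ? I-1×I-2: ss|Ss|SS
S/II-2 ? ·: ss|Ss|SS
S/II-3 ? I-1×I-2: ss|Ss|SS
S/II-4 aff ·: Ss|SS
S/III-1 aff II-2×II-1: Ss|SS
S/III-2 aff II-2×II-1: Ss|SS
S/III-3 aff II-4×II-3: Ss|SS
S/III-4 aff II-4×II-3: Ss|SS
S/III-5 aff II-4×II-3: Ss|SS
⇒ S over [I-1,I-2,II-1,II-2,II-3,II-4,III-1,III-2,III-3,III-4,III-5]: 1951 consistent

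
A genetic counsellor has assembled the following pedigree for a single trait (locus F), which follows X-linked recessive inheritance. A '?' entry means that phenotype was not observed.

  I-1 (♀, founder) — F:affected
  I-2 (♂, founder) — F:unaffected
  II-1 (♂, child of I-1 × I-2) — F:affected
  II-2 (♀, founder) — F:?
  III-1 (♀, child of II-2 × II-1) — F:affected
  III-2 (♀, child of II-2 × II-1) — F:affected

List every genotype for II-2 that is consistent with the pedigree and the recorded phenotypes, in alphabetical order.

II-2 ∈ {X^FX^f, X^fX^f}

F/I-1 aff ·: X^fX^f
F/I-2 un ·: X^FY
F/II-1 aff I-1×I-2: X^fY
F/II-2 ? ·: X^FX^f|X^fX^f
F/III-1 aff II-2×II-1: X^fX^f
F/III-2 aff II-2×II-1: X^fX^f
⇒ F over [I-1,I-2,II-1,II-2,III-1,III-2]: 2 consistent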